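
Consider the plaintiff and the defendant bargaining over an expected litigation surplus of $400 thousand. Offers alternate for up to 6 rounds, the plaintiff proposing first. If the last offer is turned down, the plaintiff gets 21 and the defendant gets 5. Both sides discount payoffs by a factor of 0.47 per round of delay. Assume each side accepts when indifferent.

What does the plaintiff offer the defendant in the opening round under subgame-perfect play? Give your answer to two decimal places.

Round 6 (the defendant proposes): the plaintiff gets 21 if talks fail, so the defendant offers 21 and keeps 379.
Round 5 (the plaintiff proposes): the defendant can get 379 next round, worth 0.47 × 379 = 178.13 now. The plaintiff offers 178.13 and keeps 400 − 178.13 = 221.87.
Round 4 (the defendant proposes): the plaintiff can get 221.87 next round, worth 0.47 × 221.87 = 104.2789 now, so the defendant offers 104.2789, keeping 295.7211.
Round 3 (the plaintiff proposes): the defendant can get 295.7211 next round, worth 0.47 × 295.7211 = 138.988917 now; the plaintiff offers that and keeps 261.011083.
Round 2 (the defendant proposes): the plaintiff can get 261.011083 next round, worth 0.47 × 261.011083 = 122.67520901 now. The defendant offers 122.67520901 and keeps 400 − 122.67520901 = 277.32479099.
Round 1 (the plaintiff proposes): the defendant can get 277.32479099 next round, worth 0.47 × 277.32479099 = 130.3426517653 now; the plaintiff offers that and keeps 269.6573482347.

130.34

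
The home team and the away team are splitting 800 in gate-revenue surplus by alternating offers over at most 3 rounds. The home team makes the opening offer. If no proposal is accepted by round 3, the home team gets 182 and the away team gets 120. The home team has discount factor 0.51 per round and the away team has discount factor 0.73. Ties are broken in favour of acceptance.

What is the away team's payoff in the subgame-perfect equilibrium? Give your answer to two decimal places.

330.84

Round 3 (the home team proposes): the away team gets 120 if talks fail, so the home team offers 120 and keeps 680.
Round 2 (the away team proposes): the home team can get 680 next round, worth 0.51 × 680 = 346.8 now. The away team offers 346.8 and keeps 800 − 346.8 = 453.2.
Round 1 (the home team proposes): the away team can get 453.2 next round, worth 0.73 × 453.2 = 330.836 now; the home team offers that and keeps 469.164.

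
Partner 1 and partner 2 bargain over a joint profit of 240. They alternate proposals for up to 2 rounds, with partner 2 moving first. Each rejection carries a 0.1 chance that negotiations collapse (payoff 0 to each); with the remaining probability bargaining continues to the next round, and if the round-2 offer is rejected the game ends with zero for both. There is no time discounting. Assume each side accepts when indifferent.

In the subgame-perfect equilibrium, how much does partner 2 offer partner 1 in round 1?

216

By backward induction:
Round 2 (partner 1 proposes): partner 2 will accept anything ≥ 0, so partner 1 offers 0 and keeps 240.
Round 1 (partner 2 proposes): rejecting gives partner 1 an expected 0.9 × 240 = 216, so partner 2 offers 216, keeping 24.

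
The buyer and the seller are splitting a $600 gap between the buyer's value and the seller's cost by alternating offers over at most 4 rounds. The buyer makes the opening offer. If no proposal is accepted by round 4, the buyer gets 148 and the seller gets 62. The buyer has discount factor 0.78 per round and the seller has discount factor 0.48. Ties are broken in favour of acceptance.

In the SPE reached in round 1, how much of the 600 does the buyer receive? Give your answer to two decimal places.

Round 4 (the seller proposes): the buyer gets 148 if talks fail, so the seller offers 148 and keeps 452.
Round 3 (the buyer proposes): the seller can get 452 next round, worth 0.48 × 452 = 216.96 now, so the buyer offers 216.96, keeping 383.04.
Round 2 (the seller proposes): the buyer can get 383.04 next round, worth 0.78 × 383.04 = 298.7712 now. The seller offers 298.7712 and keeps 600 − 298.7712 = 301.2288.
Round 1 (the buyer proposes): the seller can get 301.2288 next round, worth 0.48 × 301.2288 = 144.589824 now; the buyer offers that and keeps 455.410176.

455.41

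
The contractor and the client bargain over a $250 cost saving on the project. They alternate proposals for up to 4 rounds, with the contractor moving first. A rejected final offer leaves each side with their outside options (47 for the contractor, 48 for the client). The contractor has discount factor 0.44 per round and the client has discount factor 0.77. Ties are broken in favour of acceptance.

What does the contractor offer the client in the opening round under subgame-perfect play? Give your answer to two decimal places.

By backward induction:
Round 4 (the client proposes): the contractor gets 47 if talks fail, so the client offers 47 and keeps 203.
Round 3 (the contractor proposes): the client can get 203 next round, worth 0.77 × 203 = 156.31 now; the contractor offers that and keeps 93.69.
Round 2 (the client proposes): the contractor can get 93.69 next round, worth 0.44 × 93.69 = 41.2236 now. The client offers 41.2236 and keeps 250 − 41.2236 = 208.7764.
Round 1 (the contractor proposes): the client can get 208.7764 next round, worth 0.77 × 208.7764 = 160.757828 now; the contractor offers that and keeps 89.242172.

160.76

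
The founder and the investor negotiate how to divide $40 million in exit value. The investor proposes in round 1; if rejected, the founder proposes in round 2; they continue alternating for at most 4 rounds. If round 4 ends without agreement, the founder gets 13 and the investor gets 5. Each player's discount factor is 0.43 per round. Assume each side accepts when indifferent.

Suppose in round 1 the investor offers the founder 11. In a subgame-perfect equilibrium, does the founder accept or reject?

Round 4 (the founder proposes): the investor gets 5 if talks fail, so the founder offers 5 and keeps 35.
Round 3 (the investor proposes): the founder can get 35 next round, worth 0.43 × 35 = 15.05 now; the investor offers that and keeps 24.95.
Round 2 (the founder proposes): the investor can get 24.95 next round, worth 0.43 × 24.95 = 10.7285 now; the founder offers that and keeps 29.2715.
So by rejecting in round 1, the founder gets 29.2715 next round, worth 0.43 × 29.2715 = 12.586745 now.
Offer 11 < 12.586745, so the founder rejects.

Reject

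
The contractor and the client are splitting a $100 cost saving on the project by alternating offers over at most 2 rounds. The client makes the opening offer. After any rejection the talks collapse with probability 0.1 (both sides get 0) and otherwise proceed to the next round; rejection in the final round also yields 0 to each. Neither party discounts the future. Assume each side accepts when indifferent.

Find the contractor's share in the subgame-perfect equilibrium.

Round 2 (the contractor proposes): the client will accept anything ≥ 0, so the contractor offers 0 and keeps 100.
Round 1 (the client proposes): rejecting gives the contractor an expected 0.9 × 100 = 90; the client offers that and keeps 10.

90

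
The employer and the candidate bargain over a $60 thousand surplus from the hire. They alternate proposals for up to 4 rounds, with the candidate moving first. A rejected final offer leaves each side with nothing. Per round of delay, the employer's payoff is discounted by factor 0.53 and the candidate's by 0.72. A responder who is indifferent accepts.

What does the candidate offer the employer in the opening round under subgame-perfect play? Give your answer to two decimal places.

21.04

Round 4 (the employer proposes): rejection yields 0 for the candidate; the employer offers 0 and keeps 60.
Round 3 (the candidate proposes): the employer can get 60 next round, worth 0.53 × 60 = 31.8 now, so the candidate offers 31.8, keeping 28.2.
Round 2 (the employer proposes): the candidate can get 28.2 next round, worth 0.72 × 28.2 = 20.304 now. The employer offers 20.304 and keeps 60 − 20.304 = 39.696.
Round 1 (the candidate proposes): the employer can get 39.696 next round, worth 0.53 × 39.696 = 21.03888 now, so the candidate offers 21.03888, keeping 38.96112.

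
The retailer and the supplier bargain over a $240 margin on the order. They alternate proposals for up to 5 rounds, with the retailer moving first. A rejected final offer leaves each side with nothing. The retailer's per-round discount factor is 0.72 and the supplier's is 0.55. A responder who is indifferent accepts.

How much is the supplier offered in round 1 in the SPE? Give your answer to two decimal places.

51.60

Solve by backward induction from round 5.
Round 5 (the retailer proposes): the supplier will accept anything ≥ 0, so the retailer offers 0 and keeps 240.
Round 4 (the supplier proposes): the retailer can get 240 next round, worth 0.72 × 240 = 172.8 now. The supplier offers 172.8 and keeps 240 − 172.8 = 67.2.
Round 3 (the retailer proposes): the supplier can get 67.2 next round, worth 0.55 × 67.2 = 36.96 now, so the retailer offers 36.96, keeping 203.04.
Round 2 (the supplier proposes): the retailer can get 203.04 next round, worth 0.72 × 203.04 = 146.1888 now. The supplier offers 146.1888 and keeps 240 − 146.1888 = 93.8112.
Round 1 (the retailer proposes): the supplier can get 93.8112 next round, worth 0.55 × 93.8112 = 51.59616 now, so the retailer offers 51.59616, keeping 188.40384.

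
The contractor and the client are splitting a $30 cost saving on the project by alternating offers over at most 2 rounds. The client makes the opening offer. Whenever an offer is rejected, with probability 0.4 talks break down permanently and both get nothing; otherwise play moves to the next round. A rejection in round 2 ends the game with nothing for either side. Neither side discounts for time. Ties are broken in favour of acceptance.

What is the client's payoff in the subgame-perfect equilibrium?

12

By backward induction:
Round 2 (the contractor proposes): the client will accept anything ≥ 0, so the contractor offers 0 and keeps 30.
Round 1 (the client proposes): rejecting gives the contractor an expected 0.6 × 30 = 18; the client offers that and keeps 12.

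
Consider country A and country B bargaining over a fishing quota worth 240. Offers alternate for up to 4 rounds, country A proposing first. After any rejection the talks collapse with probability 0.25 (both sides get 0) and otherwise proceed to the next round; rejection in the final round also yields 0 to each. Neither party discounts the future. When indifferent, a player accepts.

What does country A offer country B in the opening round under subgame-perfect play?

Round 4 (country B proposes): country A will accept anything ≥ 0, so country B offers 0 and keeps 240.
Round 3 (country A proposes): rejecting gives country B an expected 0.75 × 240 = 180. Country A offers 180 and keeps 240 − 180 = 60.
Round 2 (country B proposes): rejecting gives country A an expected 0.75 × 60 = 45, so country B offers 45, keeping 195.
Round 1 (country A proposes): rejecting gives country B an expected 0.75 × 195 = 146.25. Country A offers 146.25 and keeps 240 − 146.25 = 93.75.

146.25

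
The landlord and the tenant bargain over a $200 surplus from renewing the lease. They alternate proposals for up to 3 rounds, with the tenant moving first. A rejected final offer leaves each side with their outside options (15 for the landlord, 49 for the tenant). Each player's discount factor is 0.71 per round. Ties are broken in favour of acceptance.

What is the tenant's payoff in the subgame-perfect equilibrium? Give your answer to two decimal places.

Round 3 (the tenant proposes): the landlord gets 15 if talks fail, so the tenant offers 15 and keeps 185.
Round 2 (the landlord proposes): the tenant can get 185 next round, worth 0.71 × 185 = 131.35 now. The landlord offers 131.35 and keeps 200 − 131.35 = 68.65.
Round 1 (the tenant proposes): the landlord can get 68.65 next round, worth 0.71 × 68.65 = 48.7415 now. The tenant offers 48.7415 and keeps 200 − 48.7415 = 151.2585.

151.26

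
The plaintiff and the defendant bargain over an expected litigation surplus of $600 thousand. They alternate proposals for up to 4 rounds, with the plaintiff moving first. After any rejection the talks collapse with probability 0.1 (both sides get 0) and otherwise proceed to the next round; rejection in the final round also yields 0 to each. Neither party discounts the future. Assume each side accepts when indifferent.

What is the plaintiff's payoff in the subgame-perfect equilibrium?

108.6

Round 4 (the defendant proposes): rejection yields 0 for the plaintiff; the defendant offers 0 and keeps 600.
Round 3 (the plaintiff proposes): rejecting gives the defendant an expected 0.9 × 600 = 540, so the plaintiff offers 540, keeping 60.
Round 2 (the defendant proposes): rejecting gives the plaintiff an expected 0.9 × 60 = 54; the defendant offers that and keeps 546.
Round 1 (the plaintiff proposes): rejecting gives the defendant an expected 0.9 × 546 = 491.4, so the plaintiff offers 491.4, keeping 108.6.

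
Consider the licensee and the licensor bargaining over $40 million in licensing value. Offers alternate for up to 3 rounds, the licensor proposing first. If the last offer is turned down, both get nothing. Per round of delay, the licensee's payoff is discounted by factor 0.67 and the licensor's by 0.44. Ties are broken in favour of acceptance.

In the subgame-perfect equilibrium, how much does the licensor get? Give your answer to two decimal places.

By backward induction:
Round 3 (the licensor proposes): the licensee will accept anything ≥ 0, so the licensor offers 0 and keeps 40.
Round 2 (the licensee proposes): the licensor can get 40 next round, worth 0.44 × 40 = 17.6 now, so the licensee offers 17.6, keeping 22.4.
Round 1 (the licensor proposes): the licensee can get 22.4 next round, worth 0.67 × 22.4 = 15.008 now. The licensor offers 15.008 and keeps 40 − 15.008 = 24.992.

24.99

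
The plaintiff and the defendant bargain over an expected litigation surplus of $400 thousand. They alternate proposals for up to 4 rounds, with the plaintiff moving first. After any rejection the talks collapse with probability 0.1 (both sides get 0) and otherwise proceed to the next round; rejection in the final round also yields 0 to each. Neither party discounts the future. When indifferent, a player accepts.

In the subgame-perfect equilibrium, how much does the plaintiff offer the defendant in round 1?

327.6

By backward induction:
Round 4 (the defendant proposes): rejection yields 0 for the plaintiff; the defendant offers 0 and keeps 400.
Round 3 (the plaintiff proposes): rejecting gives the defendant an expected 0.9 × 400 = 360; the plaintiff offers that and keeps 40.
Round 2 (the defendant proposes): rejecting gives the plaintiff an expected 0.9 × 40 = 36; the defendant offers that and keeps 364.
Round 1 (the plaintiff proposes): rejecting gives the defendant an expected 0.9 × 364 = 327.6; the plaintiff offers that and keeps 72.4.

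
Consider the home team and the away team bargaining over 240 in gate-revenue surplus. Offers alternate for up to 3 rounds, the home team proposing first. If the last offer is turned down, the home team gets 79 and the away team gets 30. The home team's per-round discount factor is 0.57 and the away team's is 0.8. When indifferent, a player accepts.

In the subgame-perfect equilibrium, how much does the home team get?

143.76

Round 3 (the home team proposes): the away team gets 30 if talks fail, so the home team offers 30 and keeps 210.
Round 2 (the away team proposes): the home team can get 210 next round, worth 0.57 × 210 = 119.7 now, so the away team offers 119.7, keeping 120.3.
Round 1 (the home team proposes): the away team can get 120.3 next round, worth 0.8 × 120.3 = 96.24 now; the home team offers that and keeps 143.76.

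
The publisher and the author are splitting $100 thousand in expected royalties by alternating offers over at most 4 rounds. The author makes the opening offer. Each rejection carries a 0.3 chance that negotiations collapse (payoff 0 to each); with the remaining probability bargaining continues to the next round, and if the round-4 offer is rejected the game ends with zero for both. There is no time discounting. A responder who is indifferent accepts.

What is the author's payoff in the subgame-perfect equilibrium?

Round 4 (the publisher proposes): rejection yields 0 for the author; the publisher offers 0 and keeps 100.
Round 3 (the author proposes): rejecting gives the publisher an expected 0.7 × 100 = 70; the author offers that and keeps 30.
Round 2 (the publisher proposes): rejecting gives the author an expected 0.7 × 30 = 21; the publisher offers that and keeps 79.
Round 1 (the author proposes): rejecting gives the publisher an expected 0.7 × 79 = 55.3. The author offers 55.3 and keeps 100 − 55.3 = 44.7.

44.7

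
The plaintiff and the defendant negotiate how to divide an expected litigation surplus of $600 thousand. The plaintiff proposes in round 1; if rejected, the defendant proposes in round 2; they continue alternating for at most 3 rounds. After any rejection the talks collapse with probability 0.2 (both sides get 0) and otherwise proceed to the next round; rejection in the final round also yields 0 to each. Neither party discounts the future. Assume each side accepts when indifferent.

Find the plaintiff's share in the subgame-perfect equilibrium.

504

Round 3 (the plaintiff proposes): the defendant will accept anything ≥ 0, so the plaintiff offers 0 and keeps 600.
Round 2 (the defendant proposes): rejecting gives the plaintiff an expected 0.8 × 600 = 480; the defendant offers that and keeps 120.
Round 1 (the plaintiff proposes): rejecting gives the defendant an expected 0.8 × 120 = 96. The plaintiff offers 96 and keeps 600 − 96 = 504.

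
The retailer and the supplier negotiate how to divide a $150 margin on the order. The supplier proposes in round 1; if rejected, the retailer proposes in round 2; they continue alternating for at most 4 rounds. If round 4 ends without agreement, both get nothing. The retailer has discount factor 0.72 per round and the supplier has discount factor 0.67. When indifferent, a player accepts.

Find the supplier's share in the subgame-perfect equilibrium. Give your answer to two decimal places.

62.26

Round 4 (the retailer proposes): rejection yields 0 for the supplier; the retailer offers 0 and keeps 150.
Round 3 (the supplier proposes): the retailer can get 150 next round, worth 0.72 × 150 = 108 now; the supplier offers that and keeps 42.
Round 2 (the retailer proposes): the supplier can get 42 next round, worth 0.67 × 42 = 28.14 now, so the retailer offers 28.14, keeping 121.86.
Round 1 (the supplier proposes): the retailer can get 121.86 next round, worth 0.72 × 121.86 = 87.7392 now, so the supplier offers 87.7392, keeping 62.2608.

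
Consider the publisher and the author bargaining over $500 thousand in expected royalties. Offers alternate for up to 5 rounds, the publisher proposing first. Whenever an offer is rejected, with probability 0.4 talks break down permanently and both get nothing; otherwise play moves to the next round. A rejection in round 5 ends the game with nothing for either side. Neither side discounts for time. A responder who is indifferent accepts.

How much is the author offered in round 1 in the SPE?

163.2

Round 5 (the publisher proposes): rejection yields 0 for the author; the publisher offers 0 and keeps 500.
Round 4 (the author proposes): rejecting gives the publisher an expected 0.6 × 500 = 300. The author offers 300 and keeps 500 − 300 = 200.
Round 3 (the publisher proposes): rejecting gives the author an expected 0.6 × 200 = 120; the publisher offers that and keeps 380.
Round 2 (the author proposes): rejecting gives the publisher an expected 0.6 × 380 = 228; the author offers that and keeps 272.
Round 1 (the publisher proposes): rejecting gives the author an expected 0.6 × 272 = 163.2; the publisher offers that and keeps 336.8.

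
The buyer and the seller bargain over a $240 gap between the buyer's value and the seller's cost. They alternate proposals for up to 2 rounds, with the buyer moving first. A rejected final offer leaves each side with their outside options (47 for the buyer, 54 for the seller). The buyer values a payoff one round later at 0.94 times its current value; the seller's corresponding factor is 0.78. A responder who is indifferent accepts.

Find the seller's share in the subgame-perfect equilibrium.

150.54

Round 2 (the seller proposes): the buyer gets 47 if talks fail, so the seller offers 47 and keeps 193.
Round 1 (the buyer proposes): the seller can get 193 next round, worth 0.78 × 193 = 150.54 now. The buyer offers 150.54 and keeps 240 − 150.54 = 89.46.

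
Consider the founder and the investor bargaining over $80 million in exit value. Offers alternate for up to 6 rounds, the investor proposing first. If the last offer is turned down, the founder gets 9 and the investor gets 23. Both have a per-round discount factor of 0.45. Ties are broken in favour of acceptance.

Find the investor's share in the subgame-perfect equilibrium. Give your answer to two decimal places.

55.14

Round 6 (the founder proposes): the investor gets 23 if talks fail, so the founder offers 23 and keeps 57.
Round 5 (the investor proposes): the founder can get 57 next round, worth 0.45 × 57 = 25.65 now; the investor offers that and keeps 54.35.
Round 4 (the founder proposes): the investor can get 54.35 next round, worth 0.45 × 54.35 = 24.4575 now; the founder offers that and keeps 55.5425.
Round 3 (the investor proposes): the founder can get 55.5425 next round, worth 0.45 × 55.5425 = 24.994125 now; the investor offers that and keeps 55.005875.
Round 2 (the founder proposes): the investor can get 55.005875 next round, worth 0.45 × 55.005875 = 24.75264375 now. The founder offers 24.75264375 and keeps 80 − 24.75264375 = 55.24735625.
Round 1 (the investor proposes): the founder can get 55.24735625 next round, worth 0.45 × 55.24735625 = 24.8613103125 now, so the investor offers 24.8613103125, keeping 55.1386896875.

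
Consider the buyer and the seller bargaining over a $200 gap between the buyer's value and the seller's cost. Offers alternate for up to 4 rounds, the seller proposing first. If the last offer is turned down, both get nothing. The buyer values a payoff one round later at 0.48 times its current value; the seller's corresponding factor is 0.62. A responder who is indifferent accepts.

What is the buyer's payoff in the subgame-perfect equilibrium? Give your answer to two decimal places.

By backward induction:
Round 4 (the buyer proposes): the seller will accept anything ≥ 0, so the buyer offers 0 and keeps 200.
Round 3 (the seller proposes): the buyer can get 200 next round, worth 0.48 × 200 = 96 now, so the seller offers 96, keeping 104.
Round 2 (the buyer proposes): the seller can get 104 next round, worth 0.62 × 104 = 64.48 now, so the buyer offers 64.48, keeping 135.52.
Round 1 (the seller proposes): the buyer can get 135.52 next round, worth 0.48 × 135.52 = 65.0496 now; the seller offers that and keeps 134.9504.

65.05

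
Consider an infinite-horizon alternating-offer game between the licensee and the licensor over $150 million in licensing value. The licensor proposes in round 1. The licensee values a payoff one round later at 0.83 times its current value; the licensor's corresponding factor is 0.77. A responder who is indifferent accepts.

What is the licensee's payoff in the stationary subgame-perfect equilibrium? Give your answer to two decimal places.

79.34

In a stationary SPE each proposer offers the other exactly their discounted continuation value.
If the licensor keeps x when proposing and the licensee keeps y when proposing, then x = 150 − 0.83y and y = 150 − 0.77x.
Solving: x = 150(1 − 0.83) / (1 − 0.77·0.83) = 25.5 / 0.3609 ≈ 70.6567.
The licensee gets 150 − 70.6567 ≈ 79.3433.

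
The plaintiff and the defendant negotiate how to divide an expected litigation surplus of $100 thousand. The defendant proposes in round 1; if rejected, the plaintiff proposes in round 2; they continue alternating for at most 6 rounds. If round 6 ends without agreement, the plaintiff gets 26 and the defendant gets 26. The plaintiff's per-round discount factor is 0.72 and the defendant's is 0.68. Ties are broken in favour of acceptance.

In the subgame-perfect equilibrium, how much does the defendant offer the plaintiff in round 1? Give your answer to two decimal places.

Round 6 (the plaintiff proposes): the defendant gets 26 if talks fail, so the plaintiff offers 26 and keeps 74.
Round 5 (the defendant proposes): the plaintiff can get 74 next round, worth 0.72 × 74 = 53.28 now. The defendant offers 53.28 and keeps 100 − 53.28 = 46.72.
Round 4 (the plaintiff proposes): the defendant can get 46.72 next round, worth 0.68 × 46.72 = 31.7696 now, so the plaintiff offers 31.7696, keeping 68.2304.
Round 3 (the defendant proposes): the plaintiff can get 68.2304 next round, worth 0.72 × 68.2304 = 49.125888 now; the defendant offers that and keeps 50.874112.
Round 2 (the plaintiff proposes): the defendant can get 50.874112 next round, worth 0.68 × 50.874112 = 34.59439616 now. The plaintiff offers 34.59439616 and keeps 100 − 34.59439616 = 65.40560384.
Round 1 (the defendant proposes): the plaintiff can get 65.40560384 next round, worth 0.72 × 65.40560384 = 47.0920347648 now. The defendant offers 47.0920347648 and keeps 100 − 47.0920347648 = 52.9079652352.

47.09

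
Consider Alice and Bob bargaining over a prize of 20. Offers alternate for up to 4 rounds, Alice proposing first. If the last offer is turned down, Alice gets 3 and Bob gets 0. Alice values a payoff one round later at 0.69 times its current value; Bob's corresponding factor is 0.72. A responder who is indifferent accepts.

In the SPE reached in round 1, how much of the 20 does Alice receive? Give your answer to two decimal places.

Round 4 (Bob proposes): Alice gets 3 if talks fail, so Bob offers 3 and keeps 17.
Round 3 (Alice proposes): Bob can get 17 next round, worth 0.72 × 17 = 12.24 now; Alice offers that and keeps 7.76.
Round 2 (Bob proposes): Alice can get 7.76 next round, worth 0.69 × 7.76 = 5.3544 now. Bob offers 5.3544 and keeps 20 − 5.3544 = 14.6456.
Round 1 (Alice proposes): Bob can get 14.6456 next round, worth 0.72 × 14.6456 = 10.544832 now, so Alice offers 10.544832, keeping 9.455168.

9.46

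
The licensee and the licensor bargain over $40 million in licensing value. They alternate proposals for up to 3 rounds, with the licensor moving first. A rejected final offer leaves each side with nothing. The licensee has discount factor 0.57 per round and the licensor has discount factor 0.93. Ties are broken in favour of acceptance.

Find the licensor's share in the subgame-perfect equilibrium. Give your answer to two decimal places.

Round 3 (the licensor proposes): rejection yields 0 for the licensee; the licensor offers 0 and keeps 40.
Round 2 (the licensee proposes): the licensor can get 40 next round, worth 0.93 × 40 = 37.2 now, so the licensee offers 37.2, keeping 2.8.
Round 1 (the licensor proposes): the licensee can get 2.8 next round, worth 0.57 × 2.8 = 1.596 now, so the licensor offers 1.596, keeping 38.404.

38.40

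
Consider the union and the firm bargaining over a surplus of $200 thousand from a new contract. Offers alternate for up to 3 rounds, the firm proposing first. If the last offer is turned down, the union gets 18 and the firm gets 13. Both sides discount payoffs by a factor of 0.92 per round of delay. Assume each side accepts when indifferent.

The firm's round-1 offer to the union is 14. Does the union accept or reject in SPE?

Reject

Round 3 (the firm proposes): the union gets 18 if talks fail, so the firm offers 18 and keeps 182.
Round 2 (the union proposes): the firm can get 182 next round, worth 0.92 × 182 = 167.44 now, so the union offers 167.44, keeping 32.56.
So by rejecting in round 1, the union gets 32.56 next round, worth 0.92 × 32.56 = 29.9552 now.
Offer 14 < 29.9552, so the union rejects.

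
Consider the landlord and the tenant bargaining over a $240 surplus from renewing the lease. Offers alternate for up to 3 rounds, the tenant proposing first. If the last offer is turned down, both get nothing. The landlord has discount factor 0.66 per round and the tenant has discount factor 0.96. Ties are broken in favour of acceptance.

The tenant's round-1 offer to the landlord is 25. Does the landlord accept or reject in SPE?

Round 3 (the tenant proposes): rejection yields 0 for the landlord; the tenant offers 0 and keeps 240.
Round 2 (the landlord proposes): the tenant can get 240 next round, worth 0.96 × 240 = 230.4 now. The landlord offers 230.4 and keeps 240 − 230.4 = 9.6.
So by rejecting in round 1, the landlord gets 9.6 next round, worth 0.66 × 9.6 = 6.336 now.
Offer 25 ≥ 6.336, so the landlord accepts.

Accept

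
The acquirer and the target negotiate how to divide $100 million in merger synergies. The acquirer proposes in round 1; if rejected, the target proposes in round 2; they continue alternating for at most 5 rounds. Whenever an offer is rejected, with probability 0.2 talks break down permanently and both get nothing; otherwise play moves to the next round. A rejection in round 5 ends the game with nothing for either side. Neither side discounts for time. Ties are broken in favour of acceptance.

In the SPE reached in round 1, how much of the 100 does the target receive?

26.24

Round 5 (the acquirer proposes): rejection yields 0 for the target; the acquirer offers 0 and keeps 100.
Round 4 (the target proposes): rejecting gives the acquirer an expected 0.8 × 100 = 80. The target offers 80 and keeps 100 − 80 = 20.
Round 3 (the acquirer proposes): rejecting gives the target an expected 0.8 × 20 = 16. The acquirer offers 16 and keeps 100 − 16 = 84.
Round 2 (the target proposes): rejecting gives the acquirer an expected 0.8 × 84 = 67.2; the target offers that and keeps 32.8.
Round 1 (the acquirer proposes): rejecting gives the target an expected 0.8 × 32.8 = 26.24, so the acquirer offers 26.24, keeping 73.76.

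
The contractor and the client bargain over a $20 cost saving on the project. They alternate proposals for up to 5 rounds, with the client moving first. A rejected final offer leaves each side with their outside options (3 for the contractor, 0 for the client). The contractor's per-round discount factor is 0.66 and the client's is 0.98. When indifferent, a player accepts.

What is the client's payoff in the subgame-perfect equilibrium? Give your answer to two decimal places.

Round 5 (the client proposes): the contractor gets 3 if talks fail, so the client offers 3 and keeps 17.
Round 4 (the contractor proposes): the client can get 17 next round, worth 0.98 × 17 = 16.66 now. The contractor offers 16.66 and keeps 20 − 16.66 = 3.34.
Round 3 (the client proposes): the contractor can get 3.34 next round, worth 0.66 × 3.34 = 2.2044 now, so the client offers 2.2044, keeping 17.7956.
Round 2 (the contractor proposes): the client can get 17.7956 next round, worth 0.98 × 17.7956 = 17.439688 now, so the contractor offers 17.439688, keeping 2.560312.
Round 1 (the client proposes): the contractor can get 2.560312 next round, worth 0.66 × 2.560312 = 1.68980592 now, so the client offers 1.68980592, keeping 18.31019408.

18.31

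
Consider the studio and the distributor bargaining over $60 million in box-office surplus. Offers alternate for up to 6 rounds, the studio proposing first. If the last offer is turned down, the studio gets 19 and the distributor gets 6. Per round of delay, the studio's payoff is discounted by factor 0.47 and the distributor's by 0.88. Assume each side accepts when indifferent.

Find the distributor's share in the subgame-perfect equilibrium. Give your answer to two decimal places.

Work backward from the last round.
Round 6 (the distributor proposes): the studio gets 19 if talks fail, so the distributor offers 19 and keeps 41.
Round 5 (the studio proposes): the distributor can get 41 next round, worth 0.88 × 41 = 36.08 now. The studio offers 36.08 and keeps 60 − 36.08 = 23.92.
Round 4 (the distributor proposes): the studio can get 23.92 next round, worth 0.47 × 23.92 = 11.2424 now. The distributor offers 11.2424 and keeps 60 − 11.2424 = 48.7576.
Round 3 (the studio proposes): the distributor can get 48.7576 next round, worth 0.88 × 48.7576 = 42.906688 now, so the studio offers 42.906688, keeping 17.093312.
Round 2 (the distributor proposes): the studio can get 17.093312 next round, worth 0.47 × 17.093312 = 8.03385664 now; the distributor offers that and keeps 51.96614336.
Round 1 (the studio proposes): the distributor can get 51.96614336 next round, worth 0.88 × 51.96614336 = 45.7302061568 now, so the studio offers 45.7302061568, keeping 14.2697938432.

45.73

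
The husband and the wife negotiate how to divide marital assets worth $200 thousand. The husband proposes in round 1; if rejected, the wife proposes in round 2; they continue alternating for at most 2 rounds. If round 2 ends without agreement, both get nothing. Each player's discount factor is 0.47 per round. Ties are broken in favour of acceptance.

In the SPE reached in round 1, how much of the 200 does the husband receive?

Solve by backward induction from round 2.
Round 2 (the wife proposes): the husband will accept anything ≥ 0, so the wife offers 0 and keeps 200.
Round 1 (the husband proposes): the wife can get 200 next round, worth 0.47 × 200 = 94 now; the husband offers that and keeps 106.

106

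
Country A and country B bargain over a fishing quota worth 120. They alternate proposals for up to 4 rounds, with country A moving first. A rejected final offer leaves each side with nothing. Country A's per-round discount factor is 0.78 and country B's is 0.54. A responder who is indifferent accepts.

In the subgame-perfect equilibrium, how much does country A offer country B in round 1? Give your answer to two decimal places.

By backward induction:
Round 4 (country B proposes): country A will accept anything ≥ 0, so country B offers 0 and keeps 120.
Round 3 (country A proposes): country B can get 120 next round, worth 0.54 × 120 = 64.8 now; country A offers that and keeps 55.2.
Round 2 (country B proposes): country A can get 55.2 next round, worth 0.78 × 55.2 = 43.056 now. Country B offers 43.056 and keeps 120 − 43.056 = 76.944.
Round 1 (country A proposes): country B can get 76.944 next round, worth 0.54 × 76.944 = 41.54976 now; country A offers that and keeps 78.45024.

41.55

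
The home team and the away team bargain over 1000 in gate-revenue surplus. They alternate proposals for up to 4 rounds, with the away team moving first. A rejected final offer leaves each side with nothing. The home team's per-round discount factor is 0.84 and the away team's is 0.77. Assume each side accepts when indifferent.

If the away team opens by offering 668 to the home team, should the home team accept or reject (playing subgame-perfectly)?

Work out the home team's continuation value if the offer is rejected.
Round 4 (the home team proposes): rejection yields 0 for the away team; the home team offers 0 and keeps 1000.
Round 3 (the away team proposes): the home team can get 1000 next round, worth 0.84 × 1000 = 840 now. The away team offers 840 and keeps 1000 − 840 = 160.
Round 2 (the home team proposes): the away team can get 160 next round, worth 0.77 × 160 = 123.2 now. The home team offers 123.2 and keeps 1000 − 123.2 = 876.8.
So by rejecting in round 1, the home team gets 876.8 next round, worth 0.84 × 876.8 = 736.512 now.
Offer 668 < 736.512, so the home team rejects.

Reject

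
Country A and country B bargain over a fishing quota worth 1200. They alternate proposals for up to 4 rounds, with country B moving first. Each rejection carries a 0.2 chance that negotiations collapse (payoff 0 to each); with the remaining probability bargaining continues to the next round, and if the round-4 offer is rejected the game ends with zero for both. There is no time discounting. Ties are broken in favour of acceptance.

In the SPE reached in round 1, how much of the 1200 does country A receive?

Round 4 (country A proposes): rejection yields 0 for country B; country A offers 0 and keeps 1200.
Round 3 (country B proposes): rejecting gives country A an expected 0.8 × 1200 = 960, so country B offers 960, keeping 240.
Round 2 (country A proposes): rejecting gives country B an expected 0.8 × 240 = 192. Country A offers 192 and keeps 1200 − 192 = 1008.
Round 1 (country B proposes): rejecting gives country A an expected 0.8 × 1008 = 806.4; country B offers that and keeps 393.6.

806.4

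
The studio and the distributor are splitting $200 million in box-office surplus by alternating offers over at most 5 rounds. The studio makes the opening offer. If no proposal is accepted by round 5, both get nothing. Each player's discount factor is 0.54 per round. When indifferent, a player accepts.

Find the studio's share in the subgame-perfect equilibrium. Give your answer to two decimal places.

135.83

Solve by backward induction from round 5.
Round 5 (the studio proposes): the distributor will accept anything ≥ 0, so the studio offers 0 and keeps 200.
Round 4 (the distributor proposes): the studio can get 200 next round, worth 0.54 × 200 = 108 now; the distributor offers that and keeps 92.
Round 3 (the studio proposes): the distributor can get 92 next round, worth 0.54 × 92 = 49.68 now, so the studio offers 49.68, keeping 150.32.
Round 2 (the distributor proposes): the studio can get 150.32 next round, worth 0.54 × 150.32 = 81.1728 now; the distributor offers that and keeps 118.8272.
Round 1 (the studio proposes): the distributor can get 118.8272 next round, worth 0.54 × 118.8272 = 64.166688 now. The studio offers 64.166688 and keeps 200 − 64.166688 = 135.833312.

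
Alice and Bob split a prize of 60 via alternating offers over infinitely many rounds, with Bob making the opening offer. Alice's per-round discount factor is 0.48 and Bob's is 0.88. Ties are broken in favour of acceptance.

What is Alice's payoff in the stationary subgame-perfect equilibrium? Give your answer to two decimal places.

When Bob proposes, Alice accepts any offer worth at least 0.48 times what Alice would get by proposing next round; and vice versa.
This gives x = 60 − 0.48y and y = 60 − 0.88x, where x and y are each side's share when it proposes.
Hence (1 − 0.48·0.88)x = 60(1 − 0.48), i.e. 0.5776·x = 31.2.
x ≈ 54.0166; Alice's share is 60 − x ≈ 5.9834.

5.98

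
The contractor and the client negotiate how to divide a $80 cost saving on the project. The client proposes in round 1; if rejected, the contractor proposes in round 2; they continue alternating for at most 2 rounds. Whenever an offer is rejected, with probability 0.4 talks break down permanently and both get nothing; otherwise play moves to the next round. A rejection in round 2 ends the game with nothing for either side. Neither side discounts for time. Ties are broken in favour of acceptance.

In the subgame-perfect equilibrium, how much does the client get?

32

Round 2 (the contractor proposes): the client will accept anything ≥ 0, so the contractor offers 0 and keeps 80.
Round 1 (the client proposes): rejecting gives the contractor an expected 0.6 × 80 = 48, so the client offers 48, keeping 32.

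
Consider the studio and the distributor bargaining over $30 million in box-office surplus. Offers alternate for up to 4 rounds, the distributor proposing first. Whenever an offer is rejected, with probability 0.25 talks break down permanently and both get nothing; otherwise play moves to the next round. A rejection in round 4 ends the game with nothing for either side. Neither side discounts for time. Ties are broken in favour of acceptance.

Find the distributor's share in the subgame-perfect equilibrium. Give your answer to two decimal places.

11.72

Round 4 (the studio proposes): rejection yields 0 for the distributor; the studio offers 0 and keeps 30.
Round 3 (the distributor proposes): rejecting gives the studio an expected 0.75 × 30 = 22.5. The distributor offers 22.5 and keeps 30 − 22.5 = 7.5.
Round 2 (the studio proposes): rejecting gives the distributor an expected 0.75 × 7.5 = 5.625. The studio offers 5.625 and keeps 30 − 5.625 = 24.375.
Round 1 (the distributor proposes): rejecting gives the studio an expected 0.75 × 24.375 = 18.28125; the distributor offers that and keeps 11.71875.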